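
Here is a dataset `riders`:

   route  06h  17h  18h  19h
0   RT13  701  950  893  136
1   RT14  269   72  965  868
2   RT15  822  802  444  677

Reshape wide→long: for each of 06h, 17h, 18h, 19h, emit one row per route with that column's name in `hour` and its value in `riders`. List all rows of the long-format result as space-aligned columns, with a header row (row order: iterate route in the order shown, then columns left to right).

Each (route, column) pair becomes one row: 3 × 4 = 12 rows.
For example, (RT13, 06h) → riders=701.

route  hour  riders
RT13   06h   701   
RT13   17h   950   
RT13   18h   893   
RT13   19h   136   
RT14   06h   269   
RT14   17h   72    
RT14   18h   965   
RT14   19h   868   
RT15   06h   822   
RT15   17h   802   
RT15   18h   444   
RT15   19h   677   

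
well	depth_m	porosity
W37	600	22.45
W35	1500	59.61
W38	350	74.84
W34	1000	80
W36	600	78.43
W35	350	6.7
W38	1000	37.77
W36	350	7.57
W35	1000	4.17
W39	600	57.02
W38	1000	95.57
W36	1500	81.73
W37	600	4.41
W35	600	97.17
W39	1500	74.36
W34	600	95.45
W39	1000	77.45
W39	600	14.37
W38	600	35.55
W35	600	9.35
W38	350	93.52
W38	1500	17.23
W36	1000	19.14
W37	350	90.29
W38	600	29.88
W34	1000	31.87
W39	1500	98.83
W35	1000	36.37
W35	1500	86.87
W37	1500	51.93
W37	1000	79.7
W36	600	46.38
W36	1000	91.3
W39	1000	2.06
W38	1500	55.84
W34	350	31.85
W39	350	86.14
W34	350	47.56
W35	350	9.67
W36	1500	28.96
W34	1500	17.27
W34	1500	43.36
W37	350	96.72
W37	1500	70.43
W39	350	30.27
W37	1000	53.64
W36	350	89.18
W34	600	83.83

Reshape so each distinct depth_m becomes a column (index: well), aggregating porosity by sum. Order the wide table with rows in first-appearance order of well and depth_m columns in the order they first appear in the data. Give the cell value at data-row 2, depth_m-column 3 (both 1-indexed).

With rows in first-appearance order of well, row 2 is well=W35. depth_m columns in first-appearance order: 600, 1500, 350, 1000; column 3 is 350.
Long rows with well=W35, depth_m=350: 6.7 + 9.67 = 16.37.

16.37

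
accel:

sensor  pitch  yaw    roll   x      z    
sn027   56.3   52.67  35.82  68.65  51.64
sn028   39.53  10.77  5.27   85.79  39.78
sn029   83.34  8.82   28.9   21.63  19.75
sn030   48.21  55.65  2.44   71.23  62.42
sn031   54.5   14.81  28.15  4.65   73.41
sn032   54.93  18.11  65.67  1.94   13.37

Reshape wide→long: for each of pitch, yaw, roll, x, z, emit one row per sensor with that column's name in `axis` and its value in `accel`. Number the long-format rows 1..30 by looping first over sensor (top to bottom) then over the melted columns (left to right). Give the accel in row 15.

19.75

30 rows total (6 × 5). Row 15: index ⌊(15-1)/5⌋ = 2 into sensor → sn029; (15-1) mod 5 = 4 into the melted columns → z.
So row 15 is (sn029, z, 19.75); accel = 19.75.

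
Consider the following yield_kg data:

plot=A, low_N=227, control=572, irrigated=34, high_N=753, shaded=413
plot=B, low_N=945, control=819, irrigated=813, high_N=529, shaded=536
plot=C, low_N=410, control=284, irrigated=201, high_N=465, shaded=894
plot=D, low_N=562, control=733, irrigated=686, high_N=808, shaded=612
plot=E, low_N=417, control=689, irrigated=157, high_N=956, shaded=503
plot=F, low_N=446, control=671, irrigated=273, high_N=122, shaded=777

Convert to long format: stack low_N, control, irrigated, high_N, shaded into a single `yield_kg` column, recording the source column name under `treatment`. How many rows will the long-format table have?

6 plot values × 5 melted columns = 30 rows.

30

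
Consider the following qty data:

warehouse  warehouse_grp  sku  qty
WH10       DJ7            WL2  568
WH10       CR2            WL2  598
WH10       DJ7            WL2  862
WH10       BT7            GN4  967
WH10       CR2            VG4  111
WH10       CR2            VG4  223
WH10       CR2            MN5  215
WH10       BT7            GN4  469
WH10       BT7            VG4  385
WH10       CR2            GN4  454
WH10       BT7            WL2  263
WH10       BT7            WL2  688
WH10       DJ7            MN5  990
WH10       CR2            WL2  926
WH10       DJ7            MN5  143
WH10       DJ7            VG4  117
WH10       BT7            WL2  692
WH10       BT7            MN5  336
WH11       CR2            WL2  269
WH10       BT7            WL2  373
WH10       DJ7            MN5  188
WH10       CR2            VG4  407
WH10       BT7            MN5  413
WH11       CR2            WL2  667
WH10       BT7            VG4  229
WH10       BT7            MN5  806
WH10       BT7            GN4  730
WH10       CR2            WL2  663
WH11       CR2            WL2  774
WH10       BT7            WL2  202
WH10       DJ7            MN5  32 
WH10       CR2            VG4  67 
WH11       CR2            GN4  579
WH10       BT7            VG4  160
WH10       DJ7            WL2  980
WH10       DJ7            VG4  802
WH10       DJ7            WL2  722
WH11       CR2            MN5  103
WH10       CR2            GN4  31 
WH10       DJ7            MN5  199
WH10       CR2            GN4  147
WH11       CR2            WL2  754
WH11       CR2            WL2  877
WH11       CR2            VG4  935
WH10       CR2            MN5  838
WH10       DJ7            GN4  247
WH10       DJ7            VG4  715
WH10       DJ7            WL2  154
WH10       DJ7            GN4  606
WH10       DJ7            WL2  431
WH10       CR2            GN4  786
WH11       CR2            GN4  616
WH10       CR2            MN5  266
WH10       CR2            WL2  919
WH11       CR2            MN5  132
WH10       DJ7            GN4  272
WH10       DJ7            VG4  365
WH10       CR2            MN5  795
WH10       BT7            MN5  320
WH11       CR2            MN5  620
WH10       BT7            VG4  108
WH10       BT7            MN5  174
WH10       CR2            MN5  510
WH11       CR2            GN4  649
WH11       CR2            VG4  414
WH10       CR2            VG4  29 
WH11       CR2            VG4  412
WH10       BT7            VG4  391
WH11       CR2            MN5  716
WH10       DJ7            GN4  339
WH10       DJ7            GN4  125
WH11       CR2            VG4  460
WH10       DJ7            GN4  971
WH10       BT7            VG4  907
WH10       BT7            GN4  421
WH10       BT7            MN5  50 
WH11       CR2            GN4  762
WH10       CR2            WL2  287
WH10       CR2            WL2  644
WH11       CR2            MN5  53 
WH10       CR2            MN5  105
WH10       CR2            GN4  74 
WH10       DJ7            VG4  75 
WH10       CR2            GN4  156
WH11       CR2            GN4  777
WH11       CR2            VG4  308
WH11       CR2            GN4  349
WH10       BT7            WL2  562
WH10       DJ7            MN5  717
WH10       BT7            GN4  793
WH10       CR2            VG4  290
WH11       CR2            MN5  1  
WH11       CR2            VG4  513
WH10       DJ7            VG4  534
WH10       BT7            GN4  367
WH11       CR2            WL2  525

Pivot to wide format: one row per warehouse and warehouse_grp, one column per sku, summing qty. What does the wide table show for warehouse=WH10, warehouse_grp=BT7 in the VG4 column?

Rows with warehouse=WH10, warehouse_grp=BT7 and sku=VG4: qty values are 385, 229, 160, 108, 391, 907.
385 + 229 + 160 + 108 + 391 + 907 = 2180.

2180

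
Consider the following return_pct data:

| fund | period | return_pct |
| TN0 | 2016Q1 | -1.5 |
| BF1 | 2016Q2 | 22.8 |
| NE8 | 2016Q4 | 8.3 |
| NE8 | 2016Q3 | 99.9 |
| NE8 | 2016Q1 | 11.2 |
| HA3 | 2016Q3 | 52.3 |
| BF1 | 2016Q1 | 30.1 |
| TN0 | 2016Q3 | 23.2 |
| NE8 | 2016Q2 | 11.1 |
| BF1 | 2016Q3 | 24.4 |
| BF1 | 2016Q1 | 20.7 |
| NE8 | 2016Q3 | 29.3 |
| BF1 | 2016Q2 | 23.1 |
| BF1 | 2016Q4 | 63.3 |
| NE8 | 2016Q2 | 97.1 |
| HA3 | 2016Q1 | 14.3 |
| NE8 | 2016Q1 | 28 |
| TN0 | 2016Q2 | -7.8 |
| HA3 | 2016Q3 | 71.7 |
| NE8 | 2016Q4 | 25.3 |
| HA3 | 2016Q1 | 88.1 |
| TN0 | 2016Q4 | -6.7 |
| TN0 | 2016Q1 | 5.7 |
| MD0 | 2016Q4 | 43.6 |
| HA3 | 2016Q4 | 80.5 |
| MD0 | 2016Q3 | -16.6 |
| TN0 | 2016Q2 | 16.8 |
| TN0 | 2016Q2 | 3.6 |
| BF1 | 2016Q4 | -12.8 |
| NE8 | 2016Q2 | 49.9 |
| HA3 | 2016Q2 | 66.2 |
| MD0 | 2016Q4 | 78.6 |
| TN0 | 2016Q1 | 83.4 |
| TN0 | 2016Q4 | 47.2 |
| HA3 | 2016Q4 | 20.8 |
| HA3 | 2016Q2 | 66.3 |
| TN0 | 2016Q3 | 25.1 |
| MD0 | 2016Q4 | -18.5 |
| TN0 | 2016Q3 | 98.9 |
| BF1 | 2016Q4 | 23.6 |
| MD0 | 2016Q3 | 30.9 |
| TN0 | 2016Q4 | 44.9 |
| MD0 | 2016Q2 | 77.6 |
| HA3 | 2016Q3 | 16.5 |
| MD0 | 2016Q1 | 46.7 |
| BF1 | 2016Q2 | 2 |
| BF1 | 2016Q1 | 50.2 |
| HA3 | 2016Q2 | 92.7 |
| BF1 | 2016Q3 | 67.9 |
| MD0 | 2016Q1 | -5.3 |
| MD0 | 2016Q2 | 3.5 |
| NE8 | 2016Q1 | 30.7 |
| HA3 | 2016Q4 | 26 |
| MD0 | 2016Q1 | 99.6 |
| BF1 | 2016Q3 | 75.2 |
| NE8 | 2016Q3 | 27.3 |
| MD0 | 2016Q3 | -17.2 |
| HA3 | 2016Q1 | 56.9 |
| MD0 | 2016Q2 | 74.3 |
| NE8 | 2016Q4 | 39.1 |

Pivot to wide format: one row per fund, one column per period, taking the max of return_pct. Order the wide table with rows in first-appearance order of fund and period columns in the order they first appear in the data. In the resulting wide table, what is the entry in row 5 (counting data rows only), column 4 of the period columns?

30.9

With rows in first-appearance order of fund, row 5 is fund=MD0. period columns in first-appearance order: 2016Q1, 2016Q2, 2016Q4, 2016Q3; column 4 is 2016Q3.
Long rows with fund=MD0, period=2016Q3: max(-16.6, 30.9, -17.2) = 30.9.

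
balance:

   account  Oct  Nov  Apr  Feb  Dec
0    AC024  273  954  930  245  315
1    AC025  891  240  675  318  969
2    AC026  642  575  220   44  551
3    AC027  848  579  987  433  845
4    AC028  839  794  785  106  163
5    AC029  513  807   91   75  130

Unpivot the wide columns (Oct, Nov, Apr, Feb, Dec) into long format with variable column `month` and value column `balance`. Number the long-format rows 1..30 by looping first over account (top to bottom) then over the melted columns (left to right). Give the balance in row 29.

75

30 rows total (6 × 5). Row 29: index ⌊(29-1)/5⌋ = 5 into account → AC029; (29-1) mod 5 = 3 into the melted columns → Feb.
So row 29 is (AC029, Feb, 75); balance = 75.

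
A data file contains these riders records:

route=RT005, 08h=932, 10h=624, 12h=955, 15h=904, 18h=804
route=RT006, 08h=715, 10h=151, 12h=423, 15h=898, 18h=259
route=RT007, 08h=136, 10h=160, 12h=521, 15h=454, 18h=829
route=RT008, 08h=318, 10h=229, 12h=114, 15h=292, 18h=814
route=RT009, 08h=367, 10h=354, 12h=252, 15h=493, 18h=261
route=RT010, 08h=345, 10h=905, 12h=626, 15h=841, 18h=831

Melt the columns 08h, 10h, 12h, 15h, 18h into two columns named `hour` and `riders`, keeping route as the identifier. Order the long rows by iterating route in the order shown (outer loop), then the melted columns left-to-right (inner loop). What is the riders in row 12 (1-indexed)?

160

30 rows total (6 × 5). Row 12: index ⌊(12-1)/5⌋ = 2 into route → RT007; (12-1) mod 5 = 1 into the melted columns → 10h.
So row 12 is (RT007, 10h, 160); riders = 160.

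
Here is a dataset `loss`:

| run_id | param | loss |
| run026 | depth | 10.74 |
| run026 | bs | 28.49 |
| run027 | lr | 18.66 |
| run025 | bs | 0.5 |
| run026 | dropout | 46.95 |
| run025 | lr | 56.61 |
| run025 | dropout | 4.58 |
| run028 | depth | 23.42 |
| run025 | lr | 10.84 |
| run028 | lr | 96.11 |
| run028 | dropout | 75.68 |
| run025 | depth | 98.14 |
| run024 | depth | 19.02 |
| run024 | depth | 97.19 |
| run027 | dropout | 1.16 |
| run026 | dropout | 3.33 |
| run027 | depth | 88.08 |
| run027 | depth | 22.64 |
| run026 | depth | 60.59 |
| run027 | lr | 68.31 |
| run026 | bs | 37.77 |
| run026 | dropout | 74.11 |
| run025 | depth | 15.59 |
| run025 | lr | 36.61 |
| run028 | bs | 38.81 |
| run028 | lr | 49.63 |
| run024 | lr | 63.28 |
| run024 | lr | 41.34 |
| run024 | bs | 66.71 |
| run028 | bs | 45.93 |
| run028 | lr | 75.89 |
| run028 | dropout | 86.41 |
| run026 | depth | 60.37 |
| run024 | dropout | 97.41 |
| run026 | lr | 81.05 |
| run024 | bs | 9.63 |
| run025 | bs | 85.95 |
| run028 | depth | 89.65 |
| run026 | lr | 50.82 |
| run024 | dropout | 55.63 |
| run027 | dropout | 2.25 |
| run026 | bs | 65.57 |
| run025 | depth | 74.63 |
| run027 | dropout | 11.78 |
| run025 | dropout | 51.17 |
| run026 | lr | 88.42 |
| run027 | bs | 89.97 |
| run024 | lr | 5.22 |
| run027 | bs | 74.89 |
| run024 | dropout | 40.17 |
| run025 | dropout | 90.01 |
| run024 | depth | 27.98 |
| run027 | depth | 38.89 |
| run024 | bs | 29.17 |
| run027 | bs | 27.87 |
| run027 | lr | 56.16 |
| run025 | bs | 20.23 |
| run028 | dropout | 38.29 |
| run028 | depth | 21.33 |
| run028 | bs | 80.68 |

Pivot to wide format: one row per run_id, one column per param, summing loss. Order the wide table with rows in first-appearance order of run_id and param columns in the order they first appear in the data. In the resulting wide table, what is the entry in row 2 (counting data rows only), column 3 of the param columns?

143.13

With rows in first-appearance order of run_id, row 2 is run_id=run027. param columns in first-appearance order: depth, bs, lr, dropout; column 3 is lr.
Long rows with run_id=run027, param=lr: 18.66 + 68.31 + 56.16 = 143.13.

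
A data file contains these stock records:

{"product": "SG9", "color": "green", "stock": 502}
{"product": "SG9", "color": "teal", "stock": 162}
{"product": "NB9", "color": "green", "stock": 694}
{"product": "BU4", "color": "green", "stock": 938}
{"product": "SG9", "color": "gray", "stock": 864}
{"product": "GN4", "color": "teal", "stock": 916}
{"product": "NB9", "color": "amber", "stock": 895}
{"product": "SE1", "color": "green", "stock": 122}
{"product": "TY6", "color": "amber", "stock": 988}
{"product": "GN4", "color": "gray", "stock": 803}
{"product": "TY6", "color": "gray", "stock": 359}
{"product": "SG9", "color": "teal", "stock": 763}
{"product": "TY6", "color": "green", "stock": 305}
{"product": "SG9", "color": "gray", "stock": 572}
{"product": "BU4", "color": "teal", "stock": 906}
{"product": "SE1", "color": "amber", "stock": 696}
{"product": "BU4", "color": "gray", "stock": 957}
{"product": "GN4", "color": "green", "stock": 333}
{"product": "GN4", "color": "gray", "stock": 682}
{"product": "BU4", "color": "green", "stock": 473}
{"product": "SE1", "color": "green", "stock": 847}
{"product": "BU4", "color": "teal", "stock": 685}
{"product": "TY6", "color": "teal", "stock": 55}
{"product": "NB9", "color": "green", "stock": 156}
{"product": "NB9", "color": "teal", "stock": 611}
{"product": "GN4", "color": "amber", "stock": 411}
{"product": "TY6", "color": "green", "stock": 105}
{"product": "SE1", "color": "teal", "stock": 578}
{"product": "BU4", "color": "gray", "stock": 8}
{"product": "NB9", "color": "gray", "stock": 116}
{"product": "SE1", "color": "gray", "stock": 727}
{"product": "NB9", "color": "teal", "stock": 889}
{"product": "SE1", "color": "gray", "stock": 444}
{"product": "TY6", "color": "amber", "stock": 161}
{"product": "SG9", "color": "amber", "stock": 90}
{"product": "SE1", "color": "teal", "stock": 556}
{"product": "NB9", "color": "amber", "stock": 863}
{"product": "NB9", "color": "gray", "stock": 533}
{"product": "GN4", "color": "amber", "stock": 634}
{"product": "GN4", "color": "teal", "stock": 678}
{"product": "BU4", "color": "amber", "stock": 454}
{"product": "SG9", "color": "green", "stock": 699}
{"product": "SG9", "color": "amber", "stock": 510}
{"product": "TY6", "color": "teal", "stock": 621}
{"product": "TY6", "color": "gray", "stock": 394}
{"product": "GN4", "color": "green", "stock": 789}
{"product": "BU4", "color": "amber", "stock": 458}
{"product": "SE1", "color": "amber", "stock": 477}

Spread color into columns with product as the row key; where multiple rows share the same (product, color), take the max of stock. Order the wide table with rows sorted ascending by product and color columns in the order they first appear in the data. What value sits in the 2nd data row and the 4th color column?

With rows sorted ascending by product, row 2 is product=GN4. color columns in first-appearance order: green, teal, gray, amber; column 4 is amber.
Long rows with product=GN4, color=amber: max(411, 634) = 634.

634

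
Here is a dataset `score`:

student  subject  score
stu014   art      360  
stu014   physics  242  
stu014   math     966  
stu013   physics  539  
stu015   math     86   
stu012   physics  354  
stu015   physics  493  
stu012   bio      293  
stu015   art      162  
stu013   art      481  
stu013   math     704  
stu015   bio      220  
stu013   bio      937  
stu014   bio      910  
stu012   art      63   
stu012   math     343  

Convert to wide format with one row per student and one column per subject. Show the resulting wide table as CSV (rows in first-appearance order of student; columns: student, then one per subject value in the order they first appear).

Columns: student plus the 4 distinct subject values (art, physics, math, bio).
For example, row stu014 column art takes score=360 from the long row (stu014, art).

student,art,physics,math,bio
stu014,360,242,966,910
stu013,481,539,704,937
stu015,162,493,86,220
stu012,63,354,343,293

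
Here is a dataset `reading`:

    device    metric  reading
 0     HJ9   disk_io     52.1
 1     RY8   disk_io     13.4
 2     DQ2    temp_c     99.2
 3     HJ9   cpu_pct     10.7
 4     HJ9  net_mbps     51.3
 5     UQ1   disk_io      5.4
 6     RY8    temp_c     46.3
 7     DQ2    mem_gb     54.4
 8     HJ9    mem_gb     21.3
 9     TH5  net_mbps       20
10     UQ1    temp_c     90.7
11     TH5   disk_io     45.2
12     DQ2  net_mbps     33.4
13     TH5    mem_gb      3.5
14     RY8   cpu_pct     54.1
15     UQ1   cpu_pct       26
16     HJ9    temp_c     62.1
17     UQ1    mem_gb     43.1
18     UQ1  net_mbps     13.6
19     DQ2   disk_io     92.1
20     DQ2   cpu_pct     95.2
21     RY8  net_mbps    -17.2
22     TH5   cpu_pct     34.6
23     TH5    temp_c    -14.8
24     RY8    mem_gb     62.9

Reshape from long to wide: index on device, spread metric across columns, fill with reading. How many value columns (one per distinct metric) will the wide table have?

5 distinct metric values: cpu_pct, mem_gb, net_mbps, temp_c, disk_io.

5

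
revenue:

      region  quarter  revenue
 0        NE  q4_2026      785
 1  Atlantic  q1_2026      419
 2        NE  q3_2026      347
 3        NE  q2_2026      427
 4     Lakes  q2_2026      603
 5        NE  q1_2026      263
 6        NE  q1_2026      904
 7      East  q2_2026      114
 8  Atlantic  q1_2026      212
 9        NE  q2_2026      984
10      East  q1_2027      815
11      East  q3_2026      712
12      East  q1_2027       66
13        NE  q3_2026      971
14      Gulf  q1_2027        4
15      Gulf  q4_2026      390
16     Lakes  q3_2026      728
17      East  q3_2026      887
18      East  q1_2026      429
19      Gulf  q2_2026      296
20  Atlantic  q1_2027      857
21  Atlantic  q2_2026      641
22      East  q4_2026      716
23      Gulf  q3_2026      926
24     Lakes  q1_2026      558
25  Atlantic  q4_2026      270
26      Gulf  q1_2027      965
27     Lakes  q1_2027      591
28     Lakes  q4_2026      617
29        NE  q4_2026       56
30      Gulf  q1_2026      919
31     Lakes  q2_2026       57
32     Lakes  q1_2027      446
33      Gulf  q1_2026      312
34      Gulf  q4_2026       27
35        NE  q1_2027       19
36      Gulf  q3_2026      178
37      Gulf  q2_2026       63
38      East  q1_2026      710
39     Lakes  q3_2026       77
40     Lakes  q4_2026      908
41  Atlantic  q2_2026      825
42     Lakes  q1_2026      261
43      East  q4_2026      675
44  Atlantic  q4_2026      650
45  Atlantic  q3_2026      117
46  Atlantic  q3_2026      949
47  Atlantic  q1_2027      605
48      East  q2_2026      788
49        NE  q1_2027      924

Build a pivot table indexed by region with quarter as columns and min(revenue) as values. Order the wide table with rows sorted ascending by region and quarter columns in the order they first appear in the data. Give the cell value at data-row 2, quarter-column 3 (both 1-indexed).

With rows sorted ascending by region, row 2 is region=East. quarter columns in first-appearance order: q4_2026, q1_2026, q3_2026, q2_2026, q1_2027; column 3 is q3_2026.
Long rows with region=East, quarter=q3_2026: min(712, 887) = 712.

712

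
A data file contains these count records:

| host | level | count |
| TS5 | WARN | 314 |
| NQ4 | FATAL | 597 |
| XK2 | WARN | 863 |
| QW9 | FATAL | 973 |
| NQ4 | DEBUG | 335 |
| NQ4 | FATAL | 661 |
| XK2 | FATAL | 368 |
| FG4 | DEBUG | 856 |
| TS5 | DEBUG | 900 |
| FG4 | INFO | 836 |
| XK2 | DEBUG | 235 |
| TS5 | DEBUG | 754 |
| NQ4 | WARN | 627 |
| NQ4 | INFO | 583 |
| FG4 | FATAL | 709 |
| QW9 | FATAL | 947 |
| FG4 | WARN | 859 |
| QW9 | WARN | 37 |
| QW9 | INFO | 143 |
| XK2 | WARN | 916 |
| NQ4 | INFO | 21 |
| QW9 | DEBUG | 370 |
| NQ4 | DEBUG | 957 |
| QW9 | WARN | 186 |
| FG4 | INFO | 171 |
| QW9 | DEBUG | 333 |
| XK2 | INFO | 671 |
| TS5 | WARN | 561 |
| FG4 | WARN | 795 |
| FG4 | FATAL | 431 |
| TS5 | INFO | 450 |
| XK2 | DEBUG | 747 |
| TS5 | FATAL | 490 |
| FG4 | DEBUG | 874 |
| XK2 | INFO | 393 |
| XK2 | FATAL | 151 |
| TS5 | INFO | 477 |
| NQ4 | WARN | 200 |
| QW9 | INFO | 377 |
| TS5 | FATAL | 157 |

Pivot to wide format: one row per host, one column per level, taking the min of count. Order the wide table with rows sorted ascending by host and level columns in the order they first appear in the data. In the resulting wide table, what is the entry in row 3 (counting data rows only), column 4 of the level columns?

143

With rows sorted ascending by host, row 3 is host=QW9. level columns in first-appearance order: WARN, FATAL, DEBUG, INFO; column 4 is INFO.
Long rows with host=QW9, level=INFO: min(143, 377) = 143.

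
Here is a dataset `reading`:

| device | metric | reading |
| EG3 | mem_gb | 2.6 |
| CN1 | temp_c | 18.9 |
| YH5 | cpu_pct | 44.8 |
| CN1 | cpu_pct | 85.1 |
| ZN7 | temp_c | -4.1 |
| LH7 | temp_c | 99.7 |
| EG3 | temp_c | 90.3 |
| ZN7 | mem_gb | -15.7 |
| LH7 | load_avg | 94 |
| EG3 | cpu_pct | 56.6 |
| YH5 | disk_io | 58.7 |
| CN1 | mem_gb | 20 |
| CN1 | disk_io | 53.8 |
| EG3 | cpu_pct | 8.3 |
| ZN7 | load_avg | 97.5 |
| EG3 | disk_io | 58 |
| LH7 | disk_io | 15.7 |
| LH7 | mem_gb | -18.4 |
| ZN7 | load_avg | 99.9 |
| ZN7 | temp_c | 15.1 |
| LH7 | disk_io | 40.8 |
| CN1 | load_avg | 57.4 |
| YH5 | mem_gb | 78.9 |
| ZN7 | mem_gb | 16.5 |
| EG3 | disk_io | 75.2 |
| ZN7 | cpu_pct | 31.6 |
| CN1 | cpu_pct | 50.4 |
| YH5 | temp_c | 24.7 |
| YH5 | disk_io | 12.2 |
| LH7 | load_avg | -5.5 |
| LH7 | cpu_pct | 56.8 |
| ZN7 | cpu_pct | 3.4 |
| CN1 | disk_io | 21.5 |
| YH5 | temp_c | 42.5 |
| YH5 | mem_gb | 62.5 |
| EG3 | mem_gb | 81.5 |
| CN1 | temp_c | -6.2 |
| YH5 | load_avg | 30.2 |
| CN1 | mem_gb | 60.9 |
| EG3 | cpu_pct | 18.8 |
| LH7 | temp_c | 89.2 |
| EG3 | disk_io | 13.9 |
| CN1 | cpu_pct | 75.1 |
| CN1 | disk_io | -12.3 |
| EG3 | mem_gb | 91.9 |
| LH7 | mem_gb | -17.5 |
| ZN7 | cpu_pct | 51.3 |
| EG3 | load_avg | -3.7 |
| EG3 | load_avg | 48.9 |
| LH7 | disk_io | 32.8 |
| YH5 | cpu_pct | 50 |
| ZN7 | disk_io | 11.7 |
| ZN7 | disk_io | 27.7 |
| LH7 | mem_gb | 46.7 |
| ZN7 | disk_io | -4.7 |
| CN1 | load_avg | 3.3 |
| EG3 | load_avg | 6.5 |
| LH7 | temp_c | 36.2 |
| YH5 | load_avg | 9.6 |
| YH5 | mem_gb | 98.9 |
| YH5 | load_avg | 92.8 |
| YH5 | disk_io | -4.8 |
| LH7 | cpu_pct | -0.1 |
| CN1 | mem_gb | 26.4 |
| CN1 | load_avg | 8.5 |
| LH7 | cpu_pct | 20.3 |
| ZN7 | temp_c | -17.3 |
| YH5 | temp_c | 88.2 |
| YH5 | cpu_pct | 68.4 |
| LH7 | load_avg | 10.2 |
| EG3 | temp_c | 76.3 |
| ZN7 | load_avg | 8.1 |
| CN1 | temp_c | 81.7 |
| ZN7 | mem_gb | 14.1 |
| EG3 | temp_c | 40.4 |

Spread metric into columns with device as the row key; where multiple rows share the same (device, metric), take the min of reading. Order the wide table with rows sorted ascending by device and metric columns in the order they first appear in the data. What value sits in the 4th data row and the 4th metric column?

9.6

With rows sorted ascending by device, row 4 is device=YH5. metric columns in first-appearance order: mem_gb, temp_c, cpu_pct, load_avg, disk_io; column 4 is load_avg.
Long rows with device=YH5, metric=load_avg: min(30.2, 9.6, 92.8) = 9.6.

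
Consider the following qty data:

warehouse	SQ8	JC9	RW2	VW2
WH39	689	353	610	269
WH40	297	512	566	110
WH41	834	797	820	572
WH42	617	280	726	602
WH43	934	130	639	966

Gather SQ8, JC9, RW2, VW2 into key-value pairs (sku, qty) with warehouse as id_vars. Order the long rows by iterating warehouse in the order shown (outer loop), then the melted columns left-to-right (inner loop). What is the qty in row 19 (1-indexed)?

639

20 rows total (5 × 4). Row 19: index ⌊(19-1)/4⌋ = 4 into warehouse → WH43; (19-1) mod 4 = 2 into the melted columns → RW2.
So row 19 is (WH43, RW2, 639); qty = 639.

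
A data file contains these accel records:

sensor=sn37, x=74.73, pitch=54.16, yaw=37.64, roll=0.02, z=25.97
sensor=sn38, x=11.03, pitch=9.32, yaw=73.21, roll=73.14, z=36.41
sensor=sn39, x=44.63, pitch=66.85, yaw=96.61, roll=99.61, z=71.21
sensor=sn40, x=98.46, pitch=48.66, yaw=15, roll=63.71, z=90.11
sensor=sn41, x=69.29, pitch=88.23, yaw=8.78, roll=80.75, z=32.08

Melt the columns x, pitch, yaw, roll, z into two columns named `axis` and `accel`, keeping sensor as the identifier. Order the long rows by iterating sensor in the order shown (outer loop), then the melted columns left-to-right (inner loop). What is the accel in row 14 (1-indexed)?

99.61

25 rows total (5 × 5). Row 14: index ⌊(14-1)/5⌋ = 2 into sensor → sn39; (14-1) mod 5 = 3 into the melted columns → roll.
So row 14 is (sn39, roll, 99.61); accel = 99.61.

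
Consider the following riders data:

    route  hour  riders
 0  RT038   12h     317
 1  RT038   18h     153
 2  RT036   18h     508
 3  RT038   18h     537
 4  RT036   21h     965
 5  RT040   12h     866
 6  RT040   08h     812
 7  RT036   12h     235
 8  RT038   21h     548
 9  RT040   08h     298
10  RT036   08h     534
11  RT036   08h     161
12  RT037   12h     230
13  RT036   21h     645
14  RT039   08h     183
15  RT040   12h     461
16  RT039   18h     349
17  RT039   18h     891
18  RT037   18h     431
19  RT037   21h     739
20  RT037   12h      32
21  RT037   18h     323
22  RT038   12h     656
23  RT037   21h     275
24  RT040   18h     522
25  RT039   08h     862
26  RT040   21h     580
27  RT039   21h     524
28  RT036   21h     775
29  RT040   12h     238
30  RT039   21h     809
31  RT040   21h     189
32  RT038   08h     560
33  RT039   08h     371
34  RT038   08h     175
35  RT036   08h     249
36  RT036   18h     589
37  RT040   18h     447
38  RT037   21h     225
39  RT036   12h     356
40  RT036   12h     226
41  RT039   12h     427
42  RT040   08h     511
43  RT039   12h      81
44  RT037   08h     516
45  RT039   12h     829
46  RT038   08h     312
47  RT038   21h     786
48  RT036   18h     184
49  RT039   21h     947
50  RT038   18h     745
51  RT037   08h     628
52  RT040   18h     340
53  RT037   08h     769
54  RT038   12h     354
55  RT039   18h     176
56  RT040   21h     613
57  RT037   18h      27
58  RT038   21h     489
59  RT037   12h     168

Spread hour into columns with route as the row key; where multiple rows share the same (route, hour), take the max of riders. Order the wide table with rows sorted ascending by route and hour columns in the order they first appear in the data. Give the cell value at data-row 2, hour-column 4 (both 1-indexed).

With rows sorted ascending by route, row 2 is route=RT037. hour columns in first-appearance order: 12h, 18h, 21h, 08h; column 4 is 08h.
Long rows with route=RT037, hour=08h: max(516, 628, 769) = 769.

769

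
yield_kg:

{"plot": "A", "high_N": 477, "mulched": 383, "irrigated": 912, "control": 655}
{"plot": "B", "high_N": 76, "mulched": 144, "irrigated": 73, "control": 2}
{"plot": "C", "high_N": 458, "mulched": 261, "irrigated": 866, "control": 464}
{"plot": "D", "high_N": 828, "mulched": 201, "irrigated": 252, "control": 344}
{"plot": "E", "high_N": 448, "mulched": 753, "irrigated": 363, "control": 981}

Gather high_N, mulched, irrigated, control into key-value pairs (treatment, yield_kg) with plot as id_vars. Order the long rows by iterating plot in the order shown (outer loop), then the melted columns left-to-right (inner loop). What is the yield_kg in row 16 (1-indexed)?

344

20 rows total (5 × 4). Row 16: index ⌊(16-1)/4⌋ = 3 into plot → D; (16-1) mod 4 = 3 into the melted columns → control.
So row 16 is (D, control, 344); yield_kg = 344.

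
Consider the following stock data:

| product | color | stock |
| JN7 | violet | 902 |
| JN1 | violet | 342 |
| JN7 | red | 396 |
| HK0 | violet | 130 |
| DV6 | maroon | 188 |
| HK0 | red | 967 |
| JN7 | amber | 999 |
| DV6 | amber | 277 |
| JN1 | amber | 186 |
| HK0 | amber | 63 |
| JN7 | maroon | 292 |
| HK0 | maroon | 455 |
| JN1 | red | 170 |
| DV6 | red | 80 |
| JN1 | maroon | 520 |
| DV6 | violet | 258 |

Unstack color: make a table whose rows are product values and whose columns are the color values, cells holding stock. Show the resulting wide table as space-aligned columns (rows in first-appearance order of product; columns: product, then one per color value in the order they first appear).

product  violet  red  maroon  amber
JN7      902     396  292     999  
JN1      342     170  520     186  
HK0      130     967  455     63   
DV6      258     80   188     277  

Columns: product plus the 4 distinct color values (violet, red, maroon, amber).
For example, row JN7 column violet takes stock=902 from the long row (JN7, violet).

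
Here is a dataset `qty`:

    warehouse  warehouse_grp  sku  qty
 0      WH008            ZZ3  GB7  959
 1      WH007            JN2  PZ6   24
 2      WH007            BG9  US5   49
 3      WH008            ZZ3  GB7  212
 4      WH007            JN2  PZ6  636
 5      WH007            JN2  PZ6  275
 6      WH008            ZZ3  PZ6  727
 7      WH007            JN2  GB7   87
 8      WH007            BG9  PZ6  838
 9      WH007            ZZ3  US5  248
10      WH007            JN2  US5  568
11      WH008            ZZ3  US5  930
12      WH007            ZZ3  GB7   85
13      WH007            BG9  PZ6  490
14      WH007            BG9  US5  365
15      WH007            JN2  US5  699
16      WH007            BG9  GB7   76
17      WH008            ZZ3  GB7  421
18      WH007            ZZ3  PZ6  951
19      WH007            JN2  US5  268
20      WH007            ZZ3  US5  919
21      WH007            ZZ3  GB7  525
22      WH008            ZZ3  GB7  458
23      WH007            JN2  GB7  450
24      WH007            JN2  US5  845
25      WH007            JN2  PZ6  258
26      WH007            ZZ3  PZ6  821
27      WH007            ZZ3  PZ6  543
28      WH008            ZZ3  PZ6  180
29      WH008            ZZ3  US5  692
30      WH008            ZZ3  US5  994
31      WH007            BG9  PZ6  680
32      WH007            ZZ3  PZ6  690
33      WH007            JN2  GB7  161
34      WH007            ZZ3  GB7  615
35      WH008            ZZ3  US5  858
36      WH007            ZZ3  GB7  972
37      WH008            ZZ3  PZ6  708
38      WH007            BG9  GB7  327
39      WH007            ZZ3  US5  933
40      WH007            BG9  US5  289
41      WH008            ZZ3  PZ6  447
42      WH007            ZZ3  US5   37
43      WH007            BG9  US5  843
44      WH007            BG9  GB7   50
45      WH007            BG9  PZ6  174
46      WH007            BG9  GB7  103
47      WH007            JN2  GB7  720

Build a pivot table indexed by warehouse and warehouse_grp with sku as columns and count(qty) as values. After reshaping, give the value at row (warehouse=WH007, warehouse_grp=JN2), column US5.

Rows with warehouse=WH007, warehouse_grp=JN2 and sku=US5: qty values are 568, 699, 268, 845.
4 rows match — count = 4.

4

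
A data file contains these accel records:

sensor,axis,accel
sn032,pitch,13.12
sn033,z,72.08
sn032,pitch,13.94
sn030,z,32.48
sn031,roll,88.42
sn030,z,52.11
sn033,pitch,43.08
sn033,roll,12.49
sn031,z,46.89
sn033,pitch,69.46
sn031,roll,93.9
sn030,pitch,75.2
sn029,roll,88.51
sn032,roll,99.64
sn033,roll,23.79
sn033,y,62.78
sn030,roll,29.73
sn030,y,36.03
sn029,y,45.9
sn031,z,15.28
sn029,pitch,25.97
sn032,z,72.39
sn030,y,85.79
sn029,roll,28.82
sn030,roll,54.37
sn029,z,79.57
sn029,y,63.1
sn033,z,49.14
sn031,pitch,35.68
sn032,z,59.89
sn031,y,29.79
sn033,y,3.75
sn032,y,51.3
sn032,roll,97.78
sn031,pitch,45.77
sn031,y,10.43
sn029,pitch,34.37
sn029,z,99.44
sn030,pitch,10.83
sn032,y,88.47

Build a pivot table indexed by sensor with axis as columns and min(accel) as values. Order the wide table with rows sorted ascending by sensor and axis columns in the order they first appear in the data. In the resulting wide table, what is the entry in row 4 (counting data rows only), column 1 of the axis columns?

13.12

With rows sorted ascending by sensor, row 4 is sensor=sn032. axis columns in first-appearance order: pitch, z, roll, y; column 1 is pitch.
Long rows with sensor=sn032, axis=pitch: min(13.12, 13.94) = 13.12.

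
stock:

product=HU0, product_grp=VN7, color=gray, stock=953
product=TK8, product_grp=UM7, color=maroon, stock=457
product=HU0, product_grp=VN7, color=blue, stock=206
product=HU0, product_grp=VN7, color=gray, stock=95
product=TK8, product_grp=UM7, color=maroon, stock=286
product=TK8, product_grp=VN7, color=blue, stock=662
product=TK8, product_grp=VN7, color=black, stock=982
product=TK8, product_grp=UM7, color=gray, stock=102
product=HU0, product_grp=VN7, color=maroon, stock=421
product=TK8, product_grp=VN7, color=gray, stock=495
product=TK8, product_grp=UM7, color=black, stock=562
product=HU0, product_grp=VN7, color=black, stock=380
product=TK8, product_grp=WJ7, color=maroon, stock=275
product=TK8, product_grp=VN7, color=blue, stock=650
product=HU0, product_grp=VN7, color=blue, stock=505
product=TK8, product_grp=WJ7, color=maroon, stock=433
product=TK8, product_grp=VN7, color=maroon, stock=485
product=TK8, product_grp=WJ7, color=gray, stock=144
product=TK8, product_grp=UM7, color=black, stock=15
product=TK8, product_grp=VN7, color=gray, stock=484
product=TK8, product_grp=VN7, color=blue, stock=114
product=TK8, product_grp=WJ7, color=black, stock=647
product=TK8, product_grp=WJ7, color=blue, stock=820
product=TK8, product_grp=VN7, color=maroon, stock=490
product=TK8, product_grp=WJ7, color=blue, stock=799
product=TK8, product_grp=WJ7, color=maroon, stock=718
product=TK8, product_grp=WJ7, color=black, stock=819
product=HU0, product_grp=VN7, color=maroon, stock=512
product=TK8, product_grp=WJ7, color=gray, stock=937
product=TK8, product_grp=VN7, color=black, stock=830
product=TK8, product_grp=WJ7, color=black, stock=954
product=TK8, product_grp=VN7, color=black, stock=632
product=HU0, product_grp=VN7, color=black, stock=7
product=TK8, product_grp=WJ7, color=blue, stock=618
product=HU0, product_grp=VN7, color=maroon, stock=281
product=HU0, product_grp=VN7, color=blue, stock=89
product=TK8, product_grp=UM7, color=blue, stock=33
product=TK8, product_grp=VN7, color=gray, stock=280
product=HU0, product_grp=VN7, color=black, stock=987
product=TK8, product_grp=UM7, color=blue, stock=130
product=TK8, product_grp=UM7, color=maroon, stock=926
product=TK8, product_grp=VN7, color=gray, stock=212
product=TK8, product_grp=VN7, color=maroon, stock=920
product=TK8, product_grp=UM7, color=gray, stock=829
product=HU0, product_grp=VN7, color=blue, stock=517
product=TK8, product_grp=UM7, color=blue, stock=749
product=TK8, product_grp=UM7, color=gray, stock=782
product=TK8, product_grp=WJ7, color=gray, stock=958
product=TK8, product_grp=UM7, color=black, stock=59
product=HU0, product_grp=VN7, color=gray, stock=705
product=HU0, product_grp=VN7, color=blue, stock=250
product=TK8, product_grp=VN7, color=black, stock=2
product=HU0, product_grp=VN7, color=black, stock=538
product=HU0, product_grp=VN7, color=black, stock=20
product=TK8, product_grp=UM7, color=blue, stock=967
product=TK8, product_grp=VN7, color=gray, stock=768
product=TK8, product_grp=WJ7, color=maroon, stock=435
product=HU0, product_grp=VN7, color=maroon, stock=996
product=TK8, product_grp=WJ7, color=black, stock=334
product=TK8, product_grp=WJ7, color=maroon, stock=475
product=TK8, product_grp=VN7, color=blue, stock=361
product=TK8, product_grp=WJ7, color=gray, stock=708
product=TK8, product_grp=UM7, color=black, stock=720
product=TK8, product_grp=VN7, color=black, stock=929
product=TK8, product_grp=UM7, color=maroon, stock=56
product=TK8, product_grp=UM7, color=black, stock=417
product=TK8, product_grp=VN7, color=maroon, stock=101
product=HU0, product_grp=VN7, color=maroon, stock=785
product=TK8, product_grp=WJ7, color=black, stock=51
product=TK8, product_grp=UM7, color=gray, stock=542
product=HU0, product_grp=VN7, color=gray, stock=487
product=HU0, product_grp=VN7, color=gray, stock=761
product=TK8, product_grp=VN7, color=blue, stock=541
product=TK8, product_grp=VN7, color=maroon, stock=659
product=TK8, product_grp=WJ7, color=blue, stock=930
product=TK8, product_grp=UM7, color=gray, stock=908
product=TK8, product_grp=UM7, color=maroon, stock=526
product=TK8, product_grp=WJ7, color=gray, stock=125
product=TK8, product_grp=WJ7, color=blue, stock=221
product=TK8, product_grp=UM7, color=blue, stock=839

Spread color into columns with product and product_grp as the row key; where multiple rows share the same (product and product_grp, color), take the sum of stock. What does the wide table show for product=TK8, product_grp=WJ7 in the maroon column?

2336

Rows with product=TK8, product_grp=WJ7 and color=maroon: stock values are 275, 433, 718, 435, 475.
275 + 433 + 718 + 435 + 475 = 2336.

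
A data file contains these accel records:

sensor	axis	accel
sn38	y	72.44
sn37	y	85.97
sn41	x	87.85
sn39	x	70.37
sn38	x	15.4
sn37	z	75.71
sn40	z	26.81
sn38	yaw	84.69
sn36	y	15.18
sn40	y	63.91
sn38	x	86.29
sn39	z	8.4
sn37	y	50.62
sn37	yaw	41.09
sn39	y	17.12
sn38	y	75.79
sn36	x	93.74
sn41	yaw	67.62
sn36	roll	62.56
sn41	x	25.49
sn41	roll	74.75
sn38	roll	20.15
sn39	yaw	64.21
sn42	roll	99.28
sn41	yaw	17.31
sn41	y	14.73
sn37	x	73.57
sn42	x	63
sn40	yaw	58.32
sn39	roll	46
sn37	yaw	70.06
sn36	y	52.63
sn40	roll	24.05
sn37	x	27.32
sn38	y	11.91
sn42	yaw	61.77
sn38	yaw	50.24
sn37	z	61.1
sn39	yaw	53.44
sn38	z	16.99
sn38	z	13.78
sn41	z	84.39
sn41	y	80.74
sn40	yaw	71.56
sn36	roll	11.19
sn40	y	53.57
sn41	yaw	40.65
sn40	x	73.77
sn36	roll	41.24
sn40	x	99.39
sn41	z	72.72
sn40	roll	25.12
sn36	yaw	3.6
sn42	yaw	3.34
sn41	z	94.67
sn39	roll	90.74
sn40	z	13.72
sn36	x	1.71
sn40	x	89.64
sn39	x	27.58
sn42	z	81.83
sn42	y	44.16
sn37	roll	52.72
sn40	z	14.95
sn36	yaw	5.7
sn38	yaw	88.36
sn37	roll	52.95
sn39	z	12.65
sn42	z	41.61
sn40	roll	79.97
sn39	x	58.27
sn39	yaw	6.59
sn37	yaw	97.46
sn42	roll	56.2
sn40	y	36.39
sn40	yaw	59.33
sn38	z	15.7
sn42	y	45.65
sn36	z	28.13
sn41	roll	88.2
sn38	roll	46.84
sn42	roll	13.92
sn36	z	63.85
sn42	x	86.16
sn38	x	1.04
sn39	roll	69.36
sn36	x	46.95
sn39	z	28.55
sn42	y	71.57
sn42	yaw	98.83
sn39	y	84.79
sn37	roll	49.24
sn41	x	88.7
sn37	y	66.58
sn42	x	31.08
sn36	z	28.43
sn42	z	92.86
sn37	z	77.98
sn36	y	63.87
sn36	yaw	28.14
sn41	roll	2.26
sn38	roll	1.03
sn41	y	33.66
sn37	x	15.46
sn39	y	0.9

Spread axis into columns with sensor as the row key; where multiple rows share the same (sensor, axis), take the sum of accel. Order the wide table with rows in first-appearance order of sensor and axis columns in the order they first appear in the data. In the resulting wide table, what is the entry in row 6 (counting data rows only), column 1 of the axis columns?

131.68

With rows in first-appearance order of sensor, row 6 is sensor=sn36. axis columns in first-appearance order: y, x, z, yaw, roll; column 1 is y.
Long rows with sensor=sn36, axis=y: 15.18 + 52.63 + 63.87 = 131.68.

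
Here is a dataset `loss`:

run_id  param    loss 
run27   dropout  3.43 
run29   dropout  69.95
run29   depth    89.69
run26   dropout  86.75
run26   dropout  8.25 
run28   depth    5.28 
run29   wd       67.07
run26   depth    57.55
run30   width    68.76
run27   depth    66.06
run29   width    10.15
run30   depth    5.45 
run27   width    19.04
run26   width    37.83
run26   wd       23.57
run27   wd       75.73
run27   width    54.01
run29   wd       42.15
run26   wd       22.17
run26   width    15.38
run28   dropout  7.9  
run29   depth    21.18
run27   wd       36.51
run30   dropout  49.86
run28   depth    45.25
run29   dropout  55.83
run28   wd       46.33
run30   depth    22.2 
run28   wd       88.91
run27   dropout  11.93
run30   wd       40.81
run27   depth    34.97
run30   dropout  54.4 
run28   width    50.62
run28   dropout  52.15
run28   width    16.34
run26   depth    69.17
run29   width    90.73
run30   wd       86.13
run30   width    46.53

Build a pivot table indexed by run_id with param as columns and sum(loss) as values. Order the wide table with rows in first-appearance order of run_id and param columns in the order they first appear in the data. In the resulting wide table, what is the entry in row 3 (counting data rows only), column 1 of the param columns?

With rows in first-appearance order of run_id, row 3 is run_id=run26. param columns in first-appearance order: dropout, depth, wd, width; column 1 is dropout.
Long rows with run_id=run26, param=dropout: 86.75 + 8.25 = 95.

95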